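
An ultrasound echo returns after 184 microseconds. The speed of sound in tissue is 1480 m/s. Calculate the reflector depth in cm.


depth = c * t / 2
t = 184 us = 1.8400e-04 s
depth = 1480 * 1.8400e-04 / 2
depth = 0.13616 m = 13.616 cm


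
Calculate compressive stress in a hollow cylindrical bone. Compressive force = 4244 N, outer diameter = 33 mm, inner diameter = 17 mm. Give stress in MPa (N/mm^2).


A = pi*(r_o^2 - r_i^2)
r_o = 16.5 mm, r_i = 8.5 mm
A = 628.319 mm^2
sigma = F/A = 4244 / 628.319
sigma = 6.755 MPa


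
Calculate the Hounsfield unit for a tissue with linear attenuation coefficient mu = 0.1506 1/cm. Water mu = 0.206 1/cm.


HU = ((mu_tissue - mu_water) / mu_water) * 1000
HU = ((0.1506 - 0.206) / 0.206) * 1000
HU = -268.9


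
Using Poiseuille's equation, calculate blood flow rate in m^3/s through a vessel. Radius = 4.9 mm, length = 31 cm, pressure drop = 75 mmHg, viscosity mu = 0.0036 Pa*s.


Q = pi*r^4*dP / (8*mu*L)
r = 0.0049 m, L = 0.31 m
dP = 75 mmHg = 9999.15 Pa
Q = 0.002028 m^3/s


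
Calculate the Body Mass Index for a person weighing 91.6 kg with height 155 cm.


BMI = weight / height^2
height = 155 cm = 1.55 m
BMI = 91.6 / 1.55^2
BMI = 38.13 kg/m^2


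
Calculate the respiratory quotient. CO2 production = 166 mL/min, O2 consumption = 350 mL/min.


RQ = VCO2 / VO2
RQ = 166 / 350
RQ = 0.4743


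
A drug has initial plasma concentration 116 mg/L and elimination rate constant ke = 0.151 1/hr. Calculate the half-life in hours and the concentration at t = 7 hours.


t_half = ln(2) / ke = 0.693147 / 0.151 = 4.59 hr
C(t) = C0 * exp(-ke*t) = 116 * exp(-0.151*7)
C(7) = 40.31 mg/L


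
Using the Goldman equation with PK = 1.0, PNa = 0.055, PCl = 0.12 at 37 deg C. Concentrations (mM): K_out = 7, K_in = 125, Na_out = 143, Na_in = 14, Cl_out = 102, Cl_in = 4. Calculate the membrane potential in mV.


Vm = (RT/F)*ln((PK*Ko + PNa*Nao + PCl*Cli)/(PK*Ki + PNa*Nai + PCl*Clo))
Numer = 15.345, Denom = 138.01
Vm = -58.7 mV


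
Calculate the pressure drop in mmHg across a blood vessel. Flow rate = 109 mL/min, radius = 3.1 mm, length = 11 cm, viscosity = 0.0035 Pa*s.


dP = 8*mu*L*Q / (pi*r^4)
Q = 109 mL/min = 1.81667e-06 m^3/s
dP = 19.2855 Pa = 19.2855 / 133.322 mmHg = 0.1447 mmHg


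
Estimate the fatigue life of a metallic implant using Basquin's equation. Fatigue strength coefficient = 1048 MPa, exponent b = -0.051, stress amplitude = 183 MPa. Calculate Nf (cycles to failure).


sigma_a = sigma_f' * (2Nf)^b
2Nf = (sigma_a/sigma_f')^(1/b)
2Nf = (183/1048)^(1/-0.051)
2Nf = 7.260795e+14
Nf = 3.6304e+14


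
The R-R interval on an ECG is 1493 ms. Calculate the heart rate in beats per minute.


HR = 60 / RR_interval(s)
RR = 1493 ms = 1.493 s
HR = 60 / 1.493 = 40.19 bpm


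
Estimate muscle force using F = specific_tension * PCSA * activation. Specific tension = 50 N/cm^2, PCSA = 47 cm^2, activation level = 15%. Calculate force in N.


F = sigma * PCSA * activation
F = 50 * 47 * 0.15
F = 352.5 N


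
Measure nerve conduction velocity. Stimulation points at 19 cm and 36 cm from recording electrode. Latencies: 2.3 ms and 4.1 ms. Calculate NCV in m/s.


Distance = (36 - 19) / 100 = 0.17 m
dt = (4.1 - 2.3) / 1000 = 0.0018 s
NCV = dist / dt = 94.44 m/s


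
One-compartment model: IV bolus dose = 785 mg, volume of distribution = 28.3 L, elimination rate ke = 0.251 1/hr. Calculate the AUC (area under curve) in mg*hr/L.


C0 = Dose/Vd = 785/28.3 = 27.7385 mg/L
AUC = C0/ke = 27.7385/0.251
AUC = 110.5 mg*hr/L


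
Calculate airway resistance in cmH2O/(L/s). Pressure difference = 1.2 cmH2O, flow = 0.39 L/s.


R = dP / flow
R = 1.2 / 0.39
R = 3.077 cmH2O/(L/s)


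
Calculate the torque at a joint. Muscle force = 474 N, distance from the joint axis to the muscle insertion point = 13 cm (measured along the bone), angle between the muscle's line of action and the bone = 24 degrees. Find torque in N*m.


Torque = F * d * sin(theta)   (moment arm = d*sin(theta))
d = 13 cm = 0.13 m
Torque = 474 * 0.13 * sin(24)
Torque = 25.06 N*m


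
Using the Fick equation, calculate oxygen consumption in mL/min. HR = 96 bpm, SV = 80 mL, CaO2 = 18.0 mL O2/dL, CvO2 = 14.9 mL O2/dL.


CO = HR*SV = 96*80/1000 = 7.68 L/min
a-v O2 diff = 18.0 - 14.9 = 3.1 mL/dL
VO2 = CO * (CaO2-CvO2) * 10 dL/L
VO2 = 7.68 * 3.1 * 10
VO2 = 238.1 mL/min


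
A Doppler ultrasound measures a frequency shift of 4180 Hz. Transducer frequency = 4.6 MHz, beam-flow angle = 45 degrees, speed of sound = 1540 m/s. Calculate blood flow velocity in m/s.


v = fd * c / (2 * f0 * cos(theta))
v = 4180 * 1540 / (2 * 4.6000e+06 * cos(45))
v = 0.9895 m/s


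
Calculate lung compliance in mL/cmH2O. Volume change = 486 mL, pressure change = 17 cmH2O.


C = dV / dP
C = 486 / 17
C = 28.59 mL/cmH2O


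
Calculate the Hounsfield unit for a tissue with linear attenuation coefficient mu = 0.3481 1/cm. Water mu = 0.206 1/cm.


HU = ((mu_tissue - mu_water) / mu_water) * 1000
HU = ((0.3481 - 0.206) / 0.206) * 1000
HU = 689.8


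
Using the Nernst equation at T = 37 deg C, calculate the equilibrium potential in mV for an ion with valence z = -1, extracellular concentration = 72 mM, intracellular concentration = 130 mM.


E = (RT/(zF)) * ln(C_out/C_in)
T = 37 + 273.15 = 310.15 K
E = (8.314 * 310.15 / (-1 * 96485)) * ln(72/130)
E = 15.79 mV


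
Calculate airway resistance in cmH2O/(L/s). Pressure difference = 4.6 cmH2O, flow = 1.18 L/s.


R = dP / flow
R = 4.6 / 1.18
R = 3.898 cmH2O/(L/s)


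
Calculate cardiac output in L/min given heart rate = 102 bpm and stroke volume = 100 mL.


CO = HR * SV
CO = 102 * 100 / 1000
CO = 10.2 L/min


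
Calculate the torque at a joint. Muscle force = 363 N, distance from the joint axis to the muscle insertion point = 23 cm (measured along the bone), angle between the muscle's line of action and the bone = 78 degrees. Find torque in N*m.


Torque = F * d * sin(theta)   (moment arm = d*sin(theta))
d = 23 cm = 0.23 m
Torque = 363 * 0.23 * sin(78)
Torque = 81.67 N*m


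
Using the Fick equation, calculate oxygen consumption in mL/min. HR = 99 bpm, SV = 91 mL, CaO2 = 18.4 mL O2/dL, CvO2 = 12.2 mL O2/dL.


CO = HR*SV = 99*91/1000 = 9.009 L/min
a-v O2 diff = 18.4 - 12.2 = 6.2 mL/dL
VO2 = CO * (CaO2-CvO2) * 10 dL/L
VO2 = 9.009 * 6.2 * 10
VO2 = 558.6 mL/min


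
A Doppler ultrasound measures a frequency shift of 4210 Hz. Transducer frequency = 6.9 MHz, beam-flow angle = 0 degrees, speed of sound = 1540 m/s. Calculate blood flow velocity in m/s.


v = fd * c / (2 * f0 * cos(theta))
v = 4210 * 1540 / (2 * 6.9000e+06 * cos(0))
v = 0.4698 m/s


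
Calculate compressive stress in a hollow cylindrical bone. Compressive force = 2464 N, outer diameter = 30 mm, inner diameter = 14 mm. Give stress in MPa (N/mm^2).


A = pi*(r_o^2 - r_i^2)
r_o = 15 mm, r_i = 7 mm
A = 552.92 mm^2
sigma = F/A = 2464 / 552.92
sigma = 4.456 MPa


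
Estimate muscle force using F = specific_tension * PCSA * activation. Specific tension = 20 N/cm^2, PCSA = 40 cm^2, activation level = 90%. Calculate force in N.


F = sigma * PCSA * activation
F = 20 * 40 * 0.9
F = 720 N


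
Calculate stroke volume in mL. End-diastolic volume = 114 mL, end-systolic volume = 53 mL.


SV = EDV - ESV
SV = 114 - 53
SV = 61 mL


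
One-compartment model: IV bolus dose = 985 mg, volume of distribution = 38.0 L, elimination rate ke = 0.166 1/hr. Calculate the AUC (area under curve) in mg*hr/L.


C0 = Dose/Vd = 985/38.0 = 25.9211 mg/L
AUC = C0/ke = 25.9211/0.166
AUC = 156.2 mg*hr/L


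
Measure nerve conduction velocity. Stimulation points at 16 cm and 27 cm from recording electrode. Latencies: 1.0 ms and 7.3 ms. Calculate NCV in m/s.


Distance = (27 - 16) / 100 = 0.11 m
dt = (7.3 - 1.0) / 1000 = 0.0063 s
NCV = dist / dt = 17.46 m/s


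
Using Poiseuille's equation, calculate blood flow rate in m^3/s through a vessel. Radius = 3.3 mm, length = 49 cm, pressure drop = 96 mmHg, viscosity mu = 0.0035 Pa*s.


Q = pi*r^4*dP / (8*mu*L)
r = 0.0033 m, L = 0.49 m
dP = 96 mmHg = 12798.912 Pa
Q = 3.4756e-04 m^3/s


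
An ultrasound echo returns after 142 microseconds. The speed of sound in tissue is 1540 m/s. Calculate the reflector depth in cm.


depth = c * t / 2
t = 142 us = 1.4200e-04 s
depth = 1540 * 1.4200e-04 / 2
depth = 0.10934 m = 10.934 cm


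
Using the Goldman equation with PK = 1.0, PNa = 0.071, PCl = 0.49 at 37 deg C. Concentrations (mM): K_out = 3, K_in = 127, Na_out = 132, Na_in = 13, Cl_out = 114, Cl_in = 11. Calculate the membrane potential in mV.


Vm = (RT/F)*ln((PK*Ko + PNa*Nao + PCl*Cli)/(PK*Ki + PNa*Nai + PCl*Clo))
Numer = 17.762, Denom = 183.783
Vm = -62.45 mV


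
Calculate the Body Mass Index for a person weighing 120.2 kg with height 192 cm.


BMI = weight / height^2
height = 192 cm = 1.92 m
BMI = 120.2 / 1.92^2
BMI = 32.61 kg/m^2


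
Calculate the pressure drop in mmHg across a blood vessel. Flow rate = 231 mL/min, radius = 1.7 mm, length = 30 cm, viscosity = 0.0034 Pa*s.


dP = 8*mu*L*Q / (pi*r^4)
Q = 231 mL/min = 3.85e-06 m^3/s
dP = 1197.31 Pa = 1197.31 / 133.322 mmHg = 8.981 mmHg


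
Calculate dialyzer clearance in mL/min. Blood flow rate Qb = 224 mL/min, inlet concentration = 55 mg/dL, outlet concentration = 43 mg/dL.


K = Qb * (Cb_in - Cb_out) / Cb_in
K = 224 * (55 - 43) / 55
K = 48.87 mL/min


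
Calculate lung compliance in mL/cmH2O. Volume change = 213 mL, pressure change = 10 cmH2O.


C = dV / dP
C = 213 / 10
C = 21.3 mL/cmH2O


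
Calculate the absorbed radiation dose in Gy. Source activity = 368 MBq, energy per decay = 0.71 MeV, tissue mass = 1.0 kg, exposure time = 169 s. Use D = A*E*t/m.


A = 368 MBq = 3.6800e+08 Bq
E = 0.71 MeV = 1.13742e-13 J
D = A*E*t/m = 3.6800e+08*1.13742e-13*169/1.0
D = 0.007074 Gy


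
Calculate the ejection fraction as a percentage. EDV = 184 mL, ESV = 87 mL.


SV = EDV - ESV = 184 - 87 = 97 mL
EF = SV/EDV * 100 = 97/184 * 100
EF = 52.72%


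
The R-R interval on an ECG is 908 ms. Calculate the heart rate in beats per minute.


HR = 60 / RR_interval(s)
RR = 908 ms = 0.908 s
HR = 60 / 0.908 = 66.08 bpm


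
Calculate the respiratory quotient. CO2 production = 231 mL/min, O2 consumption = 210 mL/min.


RQ = VCO2 / VO2
RQ = 231 / 210
RQ = 1.1


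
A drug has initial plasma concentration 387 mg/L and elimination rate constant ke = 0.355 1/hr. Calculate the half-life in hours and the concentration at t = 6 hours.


t_half = ln(2) / ke = 0.693147 / 0.355 = 1.953 hr
C(t) = C0 * exp(-ke*t) = 387 * exp(-0.355*6)
C(6) = 45.99 mg/L


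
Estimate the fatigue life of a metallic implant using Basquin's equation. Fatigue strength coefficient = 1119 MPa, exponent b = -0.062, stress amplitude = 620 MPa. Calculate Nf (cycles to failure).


sigma_a = sigma_f' * (2Nf)^b
2Nf = (sigma_a/sigma_f')^(1/b)
2Nf = (620/1119)^(1/-0.062)
2Nf = 13680.538
Nf = 6840


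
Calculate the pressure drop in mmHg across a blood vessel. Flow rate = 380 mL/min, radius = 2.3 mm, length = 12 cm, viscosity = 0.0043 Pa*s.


dP = 8*mu*L*Q / (pi*r^4)
Q = 380 mL/min = 6.33333e-06 m^3/s
dP = 297.379 Pa = 297.379 / 133.322 mmHg = 2.231 mmHg


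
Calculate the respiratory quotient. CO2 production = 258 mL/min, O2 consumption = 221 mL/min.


RQ = VCO2 / VO2
RQ = 258 / 221
RQ = 1.167


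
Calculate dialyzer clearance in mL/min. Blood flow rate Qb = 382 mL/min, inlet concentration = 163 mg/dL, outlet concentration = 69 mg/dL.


K = Qb * (Cb_in - Cb_out) / Cb_in
K = 382 * (163 - 69) / 163
K = 220.3 mL/min


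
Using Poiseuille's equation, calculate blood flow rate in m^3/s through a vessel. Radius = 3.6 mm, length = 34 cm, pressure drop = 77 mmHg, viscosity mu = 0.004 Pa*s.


Q = pi*r^4*dP / (8*mu*L)
r = 0.0036 m, L = 0.34 m
dP = 77 mmHg = 10265.794 Pa
Q = 4.9788e-04 m^3/s


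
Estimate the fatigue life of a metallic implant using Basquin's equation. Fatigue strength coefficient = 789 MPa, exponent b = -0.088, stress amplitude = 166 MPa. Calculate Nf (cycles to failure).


sigma_a = sigma_f' * (2Nf)^b
2Nf = (sigma_a/sigma_f')^(1/b)
2Nf = (166/789)^(1/-0.088)
2Nf = 49297918
Nf = 2.4649e+07


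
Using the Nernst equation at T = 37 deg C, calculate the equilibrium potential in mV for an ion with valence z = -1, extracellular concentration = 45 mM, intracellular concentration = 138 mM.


E = (RT/(zF)) * ln(C_out/C_in)
T = 37 + 273.15 = 310.15 K
E = (8.314 * 310.15 / (-1 * 96485)) * ln(45/138)
E = 29.95 mV


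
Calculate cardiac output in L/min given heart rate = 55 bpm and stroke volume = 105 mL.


CO = HR * SV
CO = 55 * 105 / 1000
CO = 5.775 L/min


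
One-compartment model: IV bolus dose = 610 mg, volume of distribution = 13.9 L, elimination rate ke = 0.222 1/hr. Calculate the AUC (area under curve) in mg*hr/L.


C0 = Dose/Vd = 610/13.9 = 43.8849 mg/L
AUC = C0/ke = 43.8849/0.222
AUC = 197.7 mg*hr/L


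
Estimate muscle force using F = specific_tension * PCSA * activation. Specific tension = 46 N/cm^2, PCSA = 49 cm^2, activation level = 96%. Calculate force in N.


F = sigma * PCSA * activation
F = 46 * 49 * 0.96
F = 2164 N


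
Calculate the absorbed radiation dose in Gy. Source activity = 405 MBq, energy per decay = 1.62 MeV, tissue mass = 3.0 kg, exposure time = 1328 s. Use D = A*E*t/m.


A = 405 MBq = 4.0500e+08 Bq
E = 1.62 MeV = 2.59524e-13 J
D = A*E*t/m = 4.0500e+08*2.59524e-13*1328/3.0
D = 0.04653 Gy


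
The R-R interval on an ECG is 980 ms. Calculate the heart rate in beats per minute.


HR = 60 / RR_interval(s)
RR = 980 ms = 0.98 s
HR = 60 / 0.98 = 61.22 bpm


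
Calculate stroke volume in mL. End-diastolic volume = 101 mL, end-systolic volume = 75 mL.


SV = EDV - ESV
SV = 101 - 75
SV = 26 mL


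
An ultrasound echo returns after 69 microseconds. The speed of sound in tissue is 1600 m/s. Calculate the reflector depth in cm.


depth = c * t / 2
t = 69 us = 6.9000e-05 s
depth = 1600 * 6.9000e-05 / 2
depth = 0.0552 m = 5.52 cm


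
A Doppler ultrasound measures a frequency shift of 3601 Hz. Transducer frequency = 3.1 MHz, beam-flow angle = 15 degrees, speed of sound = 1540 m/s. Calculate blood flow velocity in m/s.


v = fd * c / (2 * f0 * cos(theta))
v = 3601 * 1540 / (2 * 3.1000e+06 * cos(15))
v = 0.926 m/s


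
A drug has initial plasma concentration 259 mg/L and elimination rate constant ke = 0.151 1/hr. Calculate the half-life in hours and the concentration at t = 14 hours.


t_half = ln(2) / ke = 0.693147 / 0.151 = 4.59 hr
C(t) = C0 * exp(-ke*t) = 259 * exp(-0.151*14)
C(14) = 31.28 mg/L


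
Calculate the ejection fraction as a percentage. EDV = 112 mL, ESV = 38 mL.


SV = EDV - ESV = 112 - 38 = 74 mL
EF = SV/EDV * 100 = 74/112 * 100
EF = 66.07%


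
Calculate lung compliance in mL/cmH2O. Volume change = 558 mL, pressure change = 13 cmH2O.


C = dV / dP
C = 558 / 13
C = 42.92 mL/cmH2O


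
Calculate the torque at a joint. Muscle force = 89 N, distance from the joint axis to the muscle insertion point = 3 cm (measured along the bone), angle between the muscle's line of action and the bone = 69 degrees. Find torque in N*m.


Torque = F * d * sin(theta)   (moment arm = d*sin(theta))
d = 3 cm = 0.03 m
Torque = 89 * 0.03 * sin(69)
Torque = 2.493 N*m


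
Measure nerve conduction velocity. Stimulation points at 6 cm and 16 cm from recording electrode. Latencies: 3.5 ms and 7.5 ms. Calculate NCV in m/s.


Distance = (16 - 6) / 100 = 0.1 m
dt = (7.5 - 3.5) / 1000 = 0.004 s
NCV = dist / dt = 25 m/s


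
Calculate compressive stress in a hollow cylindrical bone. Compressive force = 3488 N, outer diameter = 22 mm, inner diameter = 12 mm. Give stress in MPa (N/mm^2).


A = pi*(r_o^2 - r_i^2)
r_o = 11 mm, r_i = 6 mm
A = 267.035 mm^2
sigma = F/A = 3488 / 267.035
sigma = 13.06 MPa


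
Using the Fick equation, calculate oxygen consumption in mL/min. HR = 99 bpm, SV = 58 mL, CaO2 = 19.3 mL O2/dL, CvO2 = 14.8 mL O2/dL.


CO = HR*SV = 99*58/1000 = 5.742 L/min
a-v O2 diff = 19.3 - 14.8 = 4.5 mL/dL
VO2 = CO * (CaO2-CvO2) * 10 dL/L
VO2 = 5.742 * 4.5 * 10
VO2 = 258.4 mL/min


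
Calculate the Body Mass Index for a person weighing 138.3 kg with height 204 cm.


BMI = weight / height^2
height = 204 cm = 2.04 m
BMI = 138.3 / 2.04^2
BMI = 33.23 kg/m^2


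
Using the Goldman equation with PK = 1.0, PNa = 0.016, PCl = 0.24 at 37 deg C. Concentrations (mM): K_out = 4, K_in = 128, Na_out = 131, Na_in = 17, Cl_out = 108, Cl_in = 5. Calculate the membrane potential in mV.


Vm = (RT/F)*ln((PK*Ko + PNa*Nao + PCl*Cli)/(PK*Ki + PNa*Nai + PCl*Clo))
Numer = 7.296, Denom = 154.192
Vm = -81.54 mV


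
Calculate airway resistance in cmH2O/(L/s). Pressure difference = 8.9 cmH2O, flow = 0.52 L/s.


R = dP / flow
R = 8.9 / 0.52
R = 17.12 cmH2O/(L/s)


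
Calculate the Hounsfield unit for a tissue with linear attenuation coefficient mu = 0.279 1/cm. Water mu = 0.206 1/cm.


HU = ((mu_tissue - mu_water) / mu_water) * 1000
HU = ((0.279 - 0.206) / 0.206) * 1000
HU = 354.4


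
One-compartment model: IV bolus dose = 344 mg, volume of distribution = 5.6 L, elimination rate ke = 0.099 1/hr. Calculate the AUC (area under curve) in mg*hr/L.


C0 = Dose/Vd = 344/5.6 = 61.4286 mg/L
AUC = C0/ke = 61.4286/0.099
AUC = 620.5 mg*hr/L


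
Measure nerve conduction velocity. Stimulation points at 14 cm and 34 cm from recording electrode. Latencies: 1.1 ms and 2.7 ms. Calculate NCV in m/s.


Distance = (34 - 14) / 100 = 0.2 m
dt = (2.7 - 1.1) / 1000 = 0.0016 s
NCV = dist / dt = 125 m/s


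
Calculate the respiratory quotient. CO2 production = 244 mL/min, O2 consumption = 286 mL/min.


RQ = VCO2 / VO2
RQ = 244 / 286
RQ = 0.8531


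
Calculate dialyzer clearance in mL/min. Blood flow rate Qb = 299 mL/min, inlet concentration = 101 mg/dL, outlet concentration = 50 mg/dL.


K = Qb * (Cb_in - Cb_out) / Cb_in
K = 299 * (101 - 50) / 101
K = 151 mL/min


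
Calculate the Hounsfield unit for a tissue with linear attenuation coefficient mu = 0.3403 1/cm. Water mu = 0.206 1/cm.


HU = ((mu_tissue - mu_water) / mu_water) * 1000
HU = ((0.3403 - 0.206) / 0.206) * 1000
HU = 651.9


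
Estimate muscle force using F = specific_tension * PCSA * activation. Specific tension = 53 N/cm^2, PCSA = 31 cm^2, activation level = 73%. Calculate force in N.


F = sigma * PCSA * activation
F = 53 * 31 * 0.73
F = 1199 N


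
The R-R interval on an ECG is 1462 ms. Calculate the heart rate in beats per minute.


HR = 60 / RR_interval(s)
RR = 1462 ms = 1.462 s
HR = 60 / 1.462 = 41.04 bpm


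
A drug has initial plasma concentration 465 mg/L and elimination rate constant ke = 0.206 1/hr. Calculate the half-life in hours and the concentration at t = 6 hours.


t_half = ln(2) / ke = 0.693147 / 0.206 = 3.365 hr
C(t) = C0 * exp(-ke*t) = 465 * exp(-0.206*6)
C(6) = 135.1 mg/L


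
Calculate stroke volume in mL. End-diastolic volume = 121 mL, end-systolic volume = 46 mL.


SV = EDV - ESV
SV = 121 - 46
SV = 75 mL


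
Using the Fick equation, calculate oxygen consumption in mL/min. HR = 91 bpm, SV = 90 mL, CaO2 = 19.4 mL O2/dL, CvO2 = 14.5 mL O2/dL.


CO = HR*SV = 91*90/1000 = 8.19 L/min
a-v O2 diff = 19.4 - 14.5 = 4.9 mL/dL
VO2 = CO * (CaO2-CvO2) * 10 dL/L
VO2 = 8.19 * 4.9 * 10
VO2 = 401.3 mL/min


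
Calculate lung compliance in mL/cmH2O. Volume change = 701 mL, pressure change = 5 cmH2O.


C = dV / dP
C = 701 / 5
C = 140.2 mL/cmH2O


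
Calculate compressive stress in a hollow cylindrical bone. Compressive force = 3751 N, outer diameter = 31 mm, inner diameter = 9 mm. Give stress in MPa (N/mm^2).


A = pi*(r_o^2 - r_i^2)
r_o = 15.5 mm, r_i = 4.5 mm
A = 691.15 mm^2
sigma = F/A = 3751 / 691.15
sigma = 5.427 MPa


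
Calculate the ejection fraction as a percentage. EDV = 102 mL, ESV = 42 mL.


SV = EDV - ESV = 102 - 42 = 60 mL
EF = SV/EDV * 100 = 60/102 * 100
EF = 58.82%


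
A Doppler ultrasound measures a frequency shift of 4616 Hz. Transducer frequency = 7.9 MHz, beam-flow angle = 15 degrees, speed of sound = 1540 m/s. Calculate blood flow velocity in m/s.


v = fd * c / (2 * f0 * cos(theta))
v = 4616 * 1540 / (2 * 7.9000e+06 * cos(15))
v = 0.4658 m/s


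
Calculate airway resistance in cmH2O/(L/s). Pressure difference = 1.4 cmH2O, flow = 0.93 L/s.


R = dP / flow
R = 1.4 / 0.93
R = 1.505 cmH2O/(L/s)


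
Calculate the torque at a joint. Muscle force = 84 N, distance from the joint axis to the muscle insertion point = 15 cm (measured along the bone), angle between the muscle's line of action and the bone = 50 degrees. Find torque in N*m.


Torque = F * d * sin(theta)   (moment arm = d*sin(theta))
d = 15 cm = 0.15 m
Torque = 84 * 0.15 * sin(50)
Torque = 9.652 N*m


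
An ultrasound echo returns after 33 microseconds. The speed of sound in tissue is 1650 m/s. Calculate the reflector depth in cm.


depth = c * t / 2
t = 33 us = 3.3000e-05 s
depth = 1650 * 3.3000e-05 / 2
depth = 0.027225 m = 2.7225 cm


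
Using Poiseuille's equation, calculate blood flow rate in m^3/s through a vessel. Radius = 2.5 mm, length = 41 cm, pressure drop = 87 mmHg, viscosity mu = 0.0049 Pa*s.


Q = pi*r^4*dP / (8*mu*L)
r = 0.0025 m, L = 0.41 m
dP = 87 mmHg = 11599.014 Pa
Q = 8.8565e-05 m^3/s


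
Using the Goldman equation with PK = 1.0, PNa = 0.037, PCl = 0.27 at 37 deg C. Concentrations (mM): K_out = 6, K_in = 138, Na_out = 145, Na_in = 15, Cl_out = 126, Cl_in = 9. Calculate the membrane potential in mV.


Vm = (RT/F)*ln((PK*Ko + PNa*Nao + PCl*Cli)/(PK*Ki + PNa*Nai + PCl*Clo))
Numer = 13.795, Denom = 172.575
Vm = -67.52 mV


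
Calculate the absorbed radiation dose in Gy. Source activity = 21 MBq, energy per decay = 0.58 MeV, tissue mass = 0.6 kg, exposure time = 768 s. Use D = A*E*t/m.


A = 21 MBq = 2.1000e+07 Bq
E = 0.58 MeV = 9.2916e-14 J
D = A*E*t/m = 2.1000e+07*9.2916e-14*768/0.6
D = 0.002498 Gy


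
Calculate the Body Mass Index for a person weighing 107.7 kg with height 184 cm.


BMI = weight / height^2
height = 184 cm = 1.84 m
BMI = 107.7 / 1.84^2
BMI = 31.81 kg/m^2


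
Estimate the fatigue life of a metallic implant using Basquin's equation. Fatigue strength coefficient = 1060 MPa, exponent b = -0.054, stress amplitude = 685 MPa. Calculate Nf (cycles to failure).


sigma_a = sigma_f' * (2Nf)^b
2Nf = (sigma_a/sigma_f')^(1/b)
2Nf = (685/1060)^(1/-0.054)
2Nf = 3246.3424
Nf = 1623


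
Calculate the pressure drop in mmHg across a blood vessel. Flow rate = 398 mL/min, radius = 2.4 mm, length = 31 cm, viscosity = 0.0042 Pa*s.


dP = 8*mu*L*Q / (pi*r^4)
Q = 398 mL/min = 6.63333e-06 m^3/s
dP = 662.884 Pa = 662.884 / 133.322 mmHg = 4.972 mmHg


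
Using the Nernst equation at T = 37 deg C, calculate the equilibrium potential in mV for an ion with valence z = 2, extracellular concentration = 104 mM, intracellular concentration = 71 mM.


E = (RT/(zF)) * ln(C_out/C_in)
T = 37 + 273.15 = 310.15 K
E = (8.314 * 310.15 / (2 * 96485)) * ln(104/71)
E = 5.101 mV


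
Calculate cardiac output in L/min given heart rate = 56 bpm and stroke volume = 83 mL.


CO = HR * SV
CO = 56 * 83 / 1000
CO = 4.648 L/min


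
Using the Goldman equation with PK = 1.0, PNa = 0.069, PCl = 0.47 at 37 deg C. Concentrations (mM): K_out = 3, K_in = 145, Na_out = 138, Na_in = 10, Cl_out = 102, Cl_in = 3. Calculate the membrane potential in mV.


Vm = (RT/F)*ln((PK*Ko + PNa*Nao + PCl*Cli)/(PK*Ki + PNa*Nai + PCl*Clo))
Numer = 13.932, Denom = 193.63
Vm = -70.33 mV


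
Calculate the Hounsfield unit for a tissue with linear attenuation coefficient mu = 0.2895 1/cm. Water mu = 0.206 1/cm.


HU = ((mu_tissue - mu_water) / mu_water) * 1000
HU = ((0.2895 - 0.206) / 0.206) * 1000
HU = 405.3


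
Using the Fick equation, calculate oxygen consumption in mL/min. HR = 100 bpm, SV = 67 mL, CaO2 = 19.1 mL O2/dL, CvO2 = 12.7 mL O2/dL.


CO = HR*SV = 100*67/1000 = 6.7 L/min
a-v O2 diff = 19.1 - 12.7 = 6.4 mL/dL
VO2 = CO * (CaO2-CvO2) * 10 dL/L
VO2 = 6.7 * 6.4 * 10
VO2 = 428.8 mL/min


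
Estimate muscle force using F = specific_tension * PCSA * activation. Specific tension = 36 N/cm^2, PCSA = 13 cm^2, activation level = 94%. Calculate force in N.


F = sigma * PCSA * activation
F = 36 * 13 * 0.94
F = 439.9 N


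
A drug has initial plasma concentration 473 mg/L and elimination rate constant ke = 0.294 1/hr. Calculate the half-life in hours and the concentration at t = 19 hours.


t_half = ln(2) / ke = 0.693147 / 0.294 = 2.358 hr
C(t) = C0 * exp(-ke*t) = 473 * exp(-0.294*19)
C(19) = 1.774 mg/L


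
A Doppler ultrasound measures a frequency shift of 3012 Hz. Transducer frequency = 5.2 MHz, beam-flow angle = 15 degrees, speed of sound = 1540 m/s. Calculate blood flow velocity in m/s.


v = fd * c / (2 * f0 * cos(theta))
v = 3012 * 1540 / (2 * 5.2000e+06 * cos(15))
v = 0.4617 m/s


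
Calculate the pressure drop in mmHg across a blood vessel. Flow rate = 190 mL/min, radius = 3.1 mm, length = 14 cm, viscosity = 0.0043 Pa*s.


dP = 8*mu*L*Q / (pi*r^4)
Q = 190 mL/min = 3.16667e-06 m^3/s
dP = 52.5645 Pa = 52.5645 / 133.322 mmHg = 0.3943 mmHg


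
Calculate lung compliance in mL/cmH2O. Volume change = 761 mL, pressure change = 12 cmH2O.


C = dV / dP
C = 761 / 12
C = 63.42 mL/cmH2O


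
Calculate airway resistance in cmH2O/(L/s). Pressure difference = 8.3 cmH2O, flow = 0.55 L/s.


R = dP / flow
R = 8.3 / 0.55
R = 15.09 cmH2O/(L/s)


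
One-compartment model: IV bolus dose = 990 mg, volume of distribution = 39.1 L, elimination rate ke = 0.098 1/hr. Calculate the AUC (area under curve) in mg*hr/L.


C0 = Dose/Vd = 990/39.1 = 25.3197 mg/L
AUC = C0/ke = 25.3197/0.098
AUC = 258.4 mg*hr/L


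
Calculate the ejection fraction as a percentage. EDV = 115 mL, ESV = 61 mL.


SV = EDV - ESV = 115 - 61 = 54 mL
EF = SV/EDV * 100 = 54/115 * 100
EF = 46.96%


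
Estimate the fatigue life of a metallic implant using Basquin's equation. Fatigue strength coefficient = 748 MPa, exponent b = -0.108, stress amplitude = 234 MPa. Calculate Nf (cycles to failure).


sigma_a = sigma_f' * (2Nf)^b
2Nf = (sigma_a/sigma_f')^(1/b)
2Nf = (234/748)^(1/-0.108)
2Nf = 47099.48
Nf = 2.355e+04


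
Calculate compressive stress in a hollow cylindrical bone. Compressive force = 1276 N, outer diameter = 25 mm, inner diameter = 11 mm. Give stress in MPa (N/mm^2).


A = pi*(r_o^2 - r_i^2)
r_o = 12.5 mm, r_i = 5.5 mm
A = 395.841 mm^2
sigma = F/A = 1276 / 395.841
sigma = 3.224 MPa


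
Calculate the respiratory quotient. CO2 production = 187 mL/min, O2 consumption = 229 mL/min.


RQ = VCO2 / VO2
RQ = 187 / 229
RQ = 0.8166


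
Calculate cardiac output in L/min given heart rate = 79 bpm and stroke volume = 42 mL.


CO = HR * SV
CO = 79 * 42 / 1000
CO = 3.318 L/min


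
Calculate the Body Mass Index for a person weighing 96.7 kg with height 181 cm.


BMI = weight / height^2
height = 181 cm = 1.81 m
BMI = 96.7 / 1.81^2
BMI = 29.52 kg/m^2


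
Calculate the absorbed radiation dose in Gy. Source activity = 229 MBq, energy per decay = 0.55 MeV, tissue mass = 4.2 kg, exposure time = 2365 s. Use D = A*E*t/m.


A = 229 MBq = 2.2900e+08 Bq
E = 0.55 MeV = 8.811e-14 J
D = A*E*t/m = 2.2900e+08*8.811e-14*2365/4.2
D = 0.01136 Gy


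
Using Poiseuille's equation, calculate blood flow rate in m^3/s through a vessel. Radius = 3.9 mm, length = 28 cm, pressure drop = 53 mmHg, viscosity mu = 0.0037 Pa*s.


Q = pi*r^4*dP / (8*mu*L)
r = 0.0039 m, L = 0.28 m
dP = 53 mmHg = 7066.066 Pa
Q = 6.1964e-04 m^3/s


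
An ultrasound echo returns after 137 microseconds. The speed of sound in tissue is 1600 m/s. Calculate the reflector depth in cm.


depth = c * t / 2
t = 137 us = 1.3700e-04 s
depth = 1600 * 1.3700e-04 / 2
depth = 0.1096 m = 10.96 cm


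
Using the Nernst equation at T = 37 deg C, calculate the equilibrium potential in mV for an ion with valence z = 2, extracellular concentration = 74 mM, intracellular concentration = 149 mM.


E = (RT/(zF)) * ln(C_out/C_in)
T = 37 + 273.15 = 310.15 K
E = (8.314 * 310.15 / (2 * 96485)) * ln(74/149)
E = -9.352 mV


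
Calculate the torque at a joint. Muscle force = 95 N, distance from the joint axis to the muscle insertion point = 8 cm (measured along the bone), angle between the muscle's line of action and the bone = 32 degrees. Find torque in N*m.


Torque = F * d * sin(theta)   (moment arm = d*sin(theta))
d = 8 cm = 0.08 m
Torque = 95 * 0.08 * sin(32)
Torque = 4.027 N*m


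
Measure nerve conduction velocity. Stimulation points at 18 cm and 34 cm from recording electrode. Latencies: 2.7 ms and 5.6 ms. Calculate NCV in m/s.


Distance = (34 - 18) / 100 = 0.16 m
dt = (5.6 - 2.7) / 1000 = 0.0029 s
NCV = dist / dt = 55.17 m/s


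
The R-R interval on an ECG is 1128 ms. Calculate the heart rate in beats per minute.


HR = 60 / RR_interval(s)
RR = 1128 ms = 1.128 s
HR = 60 / 1.128 = 53.19 bpm


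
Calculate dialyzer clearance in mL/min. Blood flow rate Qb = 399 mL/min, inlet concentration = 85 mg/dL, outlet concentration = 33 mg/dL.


K = Qb * (Cb_in - Cb_out) / Cb_in
K = 399 * (85 - 33) / 85
K = 244.1 mL/min


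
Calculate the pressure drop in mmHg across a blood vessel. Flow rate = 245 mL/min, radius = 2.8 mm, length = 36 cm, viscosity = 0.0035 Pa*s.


dP = 8*mu*L*Q / (pi*r^4)
Q = 245 mL/min = 4.08333e-06 m^3/s
dP = 213.154 Pa = 213.154 / 133.322 mmHg = 1.599 mmHg


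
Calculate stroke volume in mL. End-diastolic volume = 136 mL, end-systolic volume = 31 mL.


SV = EDV - ESV
SV = 136 - 31
SV = 105 mL


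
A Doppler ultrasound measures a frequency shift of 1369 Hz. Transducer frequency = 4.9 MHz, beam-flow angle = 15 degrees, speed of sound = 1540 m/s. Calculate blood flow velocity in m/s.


v = fd * c / (2 * f0 * cos(theta))
v = 1369 * 1540 / (2 * 4.9000e+06 * cos(15))
v = 0.2227 m/s


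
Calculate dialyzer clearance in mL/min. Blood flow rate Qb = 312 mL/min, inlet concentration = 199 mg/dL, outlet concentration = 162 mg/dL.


K = Qb * (Cb_in - Cb_out) / Cb_in
K = 312 * (199 - 162) / 199
K = 58.01 mL/min


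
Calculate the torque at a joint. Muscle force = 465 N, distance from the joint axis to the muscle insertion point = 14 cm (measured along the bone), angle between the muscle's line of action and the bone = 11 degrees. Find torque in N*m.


Torque = F * d * sin(theta)   (moment arm = d*sin(theta))
d = 14 cm = 0.14 m
Torque = 465 * 0.14 * sin(11)
Torque = 12.42 N*m


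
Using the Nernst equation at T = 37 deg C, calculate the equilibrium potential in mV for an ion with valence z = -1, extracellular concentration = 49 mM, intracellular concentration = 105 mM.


E = (RT/(zF)) * ln(C_out/C_in)
T = 37 + 273.15 = 310.15 K
E = (8.314 * 310.15 / (-1 * 96485)) * ln(49/105)
E = 20.37 mV


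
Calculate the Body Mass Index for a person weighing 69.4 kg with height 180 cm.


BMI = weight / height^2
height = 180 cm = 1.8 m
BMI = 69.4 / 1.8^2
BMI = 21.42 kg/m^2


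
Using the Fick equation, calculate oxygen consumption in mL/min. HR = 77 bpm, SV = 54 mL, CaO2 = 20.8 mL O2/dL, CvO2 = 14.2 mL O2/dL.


CO = HR*SV = 77*54/1000 = 4.158 L/min
a-v O2 diff = 20.8 - 14.2 = 6.6 mL/dL
VO2 = CO * (CaO2-CvO2) * 10 dL/L
VO2 = 4.158 * 6.6 * 10
VO2 = 274.4 mL/min


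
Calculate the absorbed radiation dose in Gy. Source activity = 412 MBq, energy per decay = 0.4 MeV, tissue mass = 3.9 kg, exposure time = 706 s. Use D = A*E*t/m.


A = 412 MBq = 4.1200e+08 Bq
E = 0.4 MeV = 6.408e-14 J
D = A*E*t/m = 4.1200e+08*6.408e-14*706/3.9
D = 0.004779 Gy


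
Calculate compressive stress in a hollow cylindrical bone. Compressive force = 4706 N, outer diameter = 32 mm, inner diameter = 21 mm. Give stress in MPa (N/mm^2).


A = pi*(r_o^2 - r_i^2)
r_o = 16 mm, r_i = 10.5 mm
A = 457.887 mm^2
sigma = F/A = 4706 / 457.887
sigma = 10.28 MPa


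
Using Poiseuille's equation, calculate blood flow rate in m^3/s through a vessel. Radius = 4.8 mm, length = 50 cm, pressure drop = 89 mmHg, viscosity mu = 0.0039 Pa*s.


Q = pi*r^4*dP / (8*mu*L)
r = 0.0048 m, L = 0.5 m
dP = 89 mmHg = 11865.658 Pa
Q = 0.001268 m^3/s


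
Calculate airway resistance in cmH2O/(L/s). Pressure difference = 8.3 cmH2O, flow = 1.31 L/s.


R = dP / flow
R = 8.3 / 1.31
R = 6.336 cmH2O/(L/s)


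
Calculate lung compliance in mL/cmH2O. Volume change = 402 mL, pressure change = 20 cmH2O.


C = dV / dP
C = 402 / 20
C = 20.1 mL/cmH2O


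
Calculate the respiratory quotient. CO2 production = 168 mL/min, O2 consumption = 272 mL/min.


RQ = VCO2 / VO2
RQ = 168 / 272
RQ = 0.6176


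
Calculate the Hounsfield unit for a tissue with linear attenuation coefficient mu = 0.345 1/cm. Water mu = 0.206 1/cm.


HU = ((mu_tissue - mu_water) / mu_water) * 1000
HU = ((0.345 - 0.206) / 0.206) * 1000
HU = 674.8


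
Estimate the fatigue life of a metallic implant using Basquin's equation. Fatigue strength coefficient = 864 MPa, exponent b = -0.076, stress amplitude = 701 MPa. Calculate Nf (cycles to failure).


sigma_a = sigma_f' * (2Nf)^b
2Nf = (sigma_a/sigma_f')^(1/b)
2Nf = (701/864)^(1/-0.076)
2Nf = 15.655992
Nf = 7.828


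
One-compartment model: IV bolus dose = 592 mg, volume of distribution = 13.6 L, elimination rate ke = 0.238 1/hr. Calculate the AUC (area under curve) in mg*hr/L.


C0 = Dose/Vd = 592/13.6 = 43.5294 mg/L
AUC = C0/ke = 43.5294/0.238
AUC = 182.9 mg*hr/L


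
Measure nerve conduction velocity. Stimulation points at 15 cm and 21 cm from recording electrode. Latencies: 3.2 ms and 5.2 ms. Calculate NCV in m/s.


Distance = (21 - 15) / 100 = 0.06 m
dt = (5.2 - 3.2) / 1000 = 0.002 s
NCV = dist / dt = 30 m/s


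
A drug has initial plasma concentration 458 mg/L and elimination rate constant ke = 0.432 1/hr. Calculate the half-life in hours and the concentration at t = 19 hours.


t_half = ln(2) / ke = 0.693147 / 0.432 = 1.605 hr
C(t) = C0 * exp(-ke*t) = 458 * exp(-0.432*19)
C(19) = 0.1248 mg/L


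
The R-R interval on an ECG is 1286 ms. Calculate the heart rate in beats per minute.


HR = 60 / RR_interval(s)
RR = 1286 ms = 1.286 s
HR = 60 / 1.286 = 46.66 bpm


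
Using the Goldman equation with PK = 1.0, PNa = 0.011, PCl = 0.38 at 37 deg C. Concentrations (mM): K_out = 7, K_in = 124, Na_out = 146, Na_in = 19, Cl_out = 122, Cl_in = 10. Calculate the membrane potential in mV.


Vm = (RT/F)*ln((PK*Ko + PNa*Nao + PCl*Cli)/(PK*Ki + PNa*Nai + PCl*Clo))
Numer = 12.406, Denom = 170.569
Vm = -70.05 mV


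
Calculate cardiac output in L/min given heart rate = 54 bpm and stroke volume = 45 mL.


CO = HR * SV
CO = 54 * 45 / 1000
CO = 2.43 L/min


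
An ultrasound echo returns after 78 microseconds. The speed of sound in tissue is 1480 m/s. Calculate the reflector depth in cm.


depth = c * t / 2
t = 78 us = 7.8000e-05 s
depth = 1480 * 7.8000e-05 / 2
depth = 0.05772 m = 5.772 cm


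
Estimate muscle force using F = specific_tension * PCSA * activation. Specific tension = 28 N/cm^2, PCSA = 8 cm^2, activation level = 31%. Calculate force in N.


F = sigma * PCSA * activation
F = 28 * 8 * 0.31
F = 69.44 N


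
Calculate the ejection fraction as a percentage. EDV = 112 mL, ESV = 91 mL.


SV = EDV - ESV = 112 - 91 = 21 mL
EF = SV/EDV * 100 = 21/112 * 100
EF = 18.75%


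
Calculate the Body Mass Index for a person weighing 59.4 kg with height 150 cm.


BMI = weight / height^2
height = 150 cm = 1.5 m
BMI = 59.4 / 1.5^2
BMI = 26.4 kg/m^2


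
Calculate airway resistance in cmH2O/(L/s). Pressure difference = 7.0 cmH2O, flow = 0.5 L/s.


R = dP / flow
R = 7.0 / 0.5
R = 14 cmH2O/(L/s)


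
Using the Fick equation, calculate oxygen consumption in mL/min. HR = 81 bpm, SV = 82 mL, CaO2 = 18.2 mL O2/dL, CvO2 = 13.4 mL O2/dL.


CO = HR*SV = 81*82/1000 = 6.642 L/min
a-v O2 diff = 18.2 - 13.4 = 4.8 mL/dL
VO2 = CO * (CaO2-CvO2) * 10 dL/L
VO2 = 6.642 * 4.8 * 10
VO2 = 318.8 mL/min


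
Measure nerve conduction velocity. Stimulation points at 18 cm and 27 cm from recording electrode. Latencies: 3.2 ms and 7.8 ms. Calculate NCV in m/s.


Distance = (27 - 18) / 100 = 0.09 m
dt = (7.8 - 3.2) / 1000 = 0.0046 s
NCV = dist / dt = 19.57 m/s


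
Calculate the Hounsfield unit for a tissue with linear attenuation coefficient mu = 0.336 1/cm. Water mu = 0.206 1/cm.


HU = ((mu_tissue - mu_water) / mu_water) * 1000
HU = ((0.336 - 0.206) / 0.206) * 1000
HU = 631.1


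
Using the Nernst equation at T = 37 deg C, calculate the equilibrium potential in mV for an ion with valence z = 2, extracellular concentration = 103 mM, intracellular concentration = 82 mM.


E = (RT/(zF)) * ln(C_out/C_in)
T = 37 + 273.15 = 310.15 K
E = (8.314 * 310.15 / (2 * 96485)) * ln(103/82)
E = 3.047 mV


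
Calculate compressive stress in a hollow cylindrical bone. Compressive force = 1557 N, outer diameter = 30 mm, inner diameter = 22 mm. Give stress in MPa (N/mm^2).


A = pi*(r_o^2 - r_i^2)
r_o = 15 mm, r_i = 11 mm
A = 326.726 mm^2
sigma = F/A = 1557 / 326.726
sigma = 4.765 MPa


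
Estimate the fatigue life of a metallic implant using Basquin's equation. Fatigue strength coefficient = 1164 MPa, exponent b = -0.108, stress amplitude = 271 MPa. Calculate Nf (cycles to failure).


sigma_a = sigma_f' * (2Nf)^b
2Nf = (sigma_a/sigma_f')^(1/b)
2Nf = (271/1164)^(1/-0.108)
2Nf = 726039.23
Nf = 3.63e+05


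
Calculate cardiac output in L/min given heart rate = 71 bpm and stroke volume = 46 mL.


CO = HR * SV
CO = 71 * 46 / 1000
CO = 3.266 L/min


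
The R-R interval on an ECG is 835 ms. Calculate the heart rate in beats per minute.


HR = 60 / RR_interval(s)
RR = 835 ms = 0.835 s
HR = 60 / 0.835 = 71.86 bpm


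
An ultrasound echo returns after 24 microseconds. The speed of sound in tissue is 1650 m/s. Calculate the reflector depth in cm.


depth = c * t / 2
t = 24 us = 2.4000e-05 s
depth = 1650 * 2.4000e-05 / 2
depth = 0.0198 m = 1.98 cm


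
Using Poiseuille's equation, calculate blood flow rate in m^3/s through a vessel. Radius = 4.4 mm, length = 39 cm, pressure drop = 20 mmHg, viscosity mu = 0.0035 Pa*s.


Q = pi*r^4*dP / (8*mu*L)
r = 0.0044 m, L = 0.39 m
dP = 20 mmHg = 2666.44 Pa
Q = 2.8752e-04 m^3/s


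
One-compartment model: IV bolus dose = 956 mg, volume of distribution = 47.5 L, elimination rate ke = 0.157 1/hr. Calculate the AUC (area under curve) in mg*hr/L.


C0 = Dose/Vd = 956/47.5 = 20.1263 mg/L
AUC = C0/ke = 20.1263/0.157
AUC = 128.2 mg*hr/L


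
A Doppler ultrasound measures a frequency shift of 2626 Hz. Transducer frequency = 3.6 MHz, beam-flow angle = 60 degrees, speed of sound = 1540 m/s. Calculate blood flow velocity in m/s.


v = fd * c / (2 * f0 * cos(theta))
v = 2626 * 1540 / (2 * 3.6000e+06 * cos(60))
v = 1.123 m/s


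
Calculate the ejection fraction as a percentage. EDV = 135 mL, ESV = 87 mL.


SV = EDV - ESV = 135 - 87 = 48 mL
EF = SV/EDV * 100 = 48/135 * 100
EF = 35.56%


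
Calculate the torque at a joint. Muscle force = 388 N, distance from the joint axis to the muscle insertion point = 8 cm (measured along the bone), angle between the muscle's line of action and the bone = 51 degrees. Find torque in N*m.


Torque = F * d * sin(theta)   (moment arm = d*sin(theta))
d = 8 cm = 0.08 m
Torque = 388 * 0.08 * sin(51)
Torque = 24.12 N*m


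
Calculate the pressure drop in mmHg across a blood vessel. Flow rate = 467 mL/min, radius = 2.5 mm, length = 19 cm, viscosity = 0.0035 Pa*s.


dP = 8*mu*L*Q / (pi*r^4)
Q = 467 mL/min = 7.78333e-06 m^3/s
dP = 337.417 Pa = 337.417 / 133.322 mmHg = 2.531 mmHg


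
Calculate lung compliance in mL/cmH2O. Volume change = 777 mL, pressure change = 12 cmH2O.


C = dV / dP
C = 777 / 12
C = 64.75 mL/cmH2O


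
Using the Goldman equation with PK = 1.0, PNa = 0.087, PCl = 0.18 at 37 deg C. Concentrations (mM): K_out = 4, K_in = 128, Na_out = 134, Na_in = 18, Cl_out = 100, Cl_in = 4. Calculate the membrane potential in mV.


Vm = (RT/F)*ln((PK*Ko + PNa*Nao + PCl*Cli)/(PK*Ki + PNa*Nai + PCl*Clo))
Numer = 16.378, Denom = 147.566
Vm = -58.75 mV
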